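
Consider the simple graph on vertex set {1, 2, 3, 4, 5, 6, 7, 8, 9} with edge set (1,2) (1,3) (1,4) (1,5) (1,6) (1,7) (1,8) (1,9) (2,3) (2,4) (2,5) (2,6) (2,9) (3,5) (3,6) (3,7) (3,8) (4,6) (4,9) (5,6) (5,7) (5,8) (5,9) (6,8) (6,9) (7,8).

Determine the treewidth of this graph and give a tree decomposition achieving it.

Treewidth 4.
One such decomposition:
Bags: B1 = {1, 2, 5, 6, 9}  B2 = {1, 2, 3, 5, 6}  B3 = {1, 3, 5, 6, 8}  B4 = {1, 2, 4, 6, 9}  B5 = {1, 3, 5, 7, 8}
Tree: B1–B2, B2–B3, B1–B4, B3–B5

Every bag has size at most 5, so the width is 5 − 1 = 4 and tw(G) ≤ 4. On the other hand G contains the 5-clique {1, 2, 4, 6, 9}. A clique must lie in a single bag of any decomposition, so no decomposition can have width below 4. Combining the bounds, tw(G) = 4.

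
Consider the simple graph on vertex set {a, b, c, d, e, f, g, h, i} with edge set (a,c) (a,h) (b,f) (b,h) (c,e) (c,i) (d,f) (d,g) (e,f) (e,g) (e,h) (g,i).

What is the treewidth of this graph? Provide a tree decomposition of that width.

Every bag has size at most 4, so the width is 4 − 1 = 3 and tw(G) ≤ 3. For the lower bound: the 4 vertex sets {a,b,h}, {c}, {e}, {d,f,g,i} are disjoint, each induces a connected subgraph, and every pair is joined by at least one edge of G. Contracting each set to a single vertex therefore yields K_{4} as a minor, and since treewidth is minor-monotone, tw(G) ≥ tw(K_{4}) = 3. Therefore the treewidth is 3.

Treewidth 3.
One optimal decomposition is:
Bags: B1 = {a, b, c, h}  B2 = {b, c, e, h}  B3 = {b, c, e, f}  B4 = {c, e, f, i}  B5 = {e, f, g, i}  B6 = {d, f, g, i}
Tree: B1–B2, B2–B3, B3–B4, B4–B5, B5–B6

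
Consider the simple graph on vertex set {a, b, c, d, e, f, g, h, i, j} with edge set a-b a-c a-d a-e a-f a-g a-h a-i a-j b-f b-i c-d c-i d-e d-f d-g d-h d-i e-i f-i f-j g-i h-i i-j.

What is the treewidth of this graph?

A width-3 tree decomposition is:
Bags: B1 = {a, f, i, j}  B2 = {a, d, f, i}  B3 = {a, d, e, i}  B4 = {a, c, d, i}  B5 = {a, d, g, i}  B6 = {a, b, f, i}  B7 = {a, d, h, i}
Tree: B1–B2, B2–B3, B3–B4, B4–B5, B2–B6, B5–B7
The largest bag has 4 vertices, giving width 3; this decomposition certifies tw(G) ≤ 3. For the lower bound, the 4 vertices {a, d, f, i} are pairwise adjacent, and any tree decomposition puts a clique entirely inside one bag — forcing width ≥ 3. Therefore the treewidth is 3.

3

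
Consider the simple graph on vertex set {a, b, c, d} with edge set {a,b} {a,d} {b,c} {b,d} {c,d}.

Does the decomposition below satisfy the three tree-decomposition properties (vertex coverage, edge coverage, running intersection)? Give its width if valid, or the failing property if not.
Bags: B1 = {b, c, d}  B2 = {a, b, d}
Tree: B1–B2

Yes; width 2.

Every vertex of G appears in some bag (union = {a, b, c, d}); every edge is covered by a bag; and for each vertex v the set of bags containing v is connected in the bag tree. The decomposition is therefore valid. The largest bag has 3 vertices, so the width is 2.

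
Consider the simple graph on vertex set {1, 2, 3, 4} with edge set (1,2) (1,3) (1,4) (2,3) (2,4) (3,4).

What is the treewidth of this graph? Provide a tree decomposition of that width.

Treewidth 3.
Bags: B1 = {1, 2, 3, 4}
Tree: (single bag)

With just one bag of size 4, the width is 4 − 1 = 3, so tw(G) ≤ 3. For the lower bound, the 4 vertices {1, 2, 3, 4} are pairwise adjacent, and any tree decomposition puts a clique entirely inside one bag — forcing width ≥ 3. Therefore the treewidth is 3.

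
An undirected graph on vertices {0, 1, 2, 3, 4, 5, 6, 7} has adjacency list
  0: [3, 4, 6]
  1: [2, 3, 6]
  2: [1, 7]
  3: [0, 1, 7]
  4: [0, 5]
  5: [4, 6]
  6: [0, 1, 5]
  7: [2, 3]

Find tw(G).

A width-2 tree decomposition is:
Bags: B1 = {4, 5, 6}  B2 = {0, 4, 6}  B3 = {0, 1, 6}  B4 = {0, 1, 3}  B5 = {1, 2, 3}  B6 = {2, 3, 7}
Tree: B1–B2, B2–B3, B3–B4, B4–B5, B5–B6
Each bag holds 3 vertices, so the decomposition has width 2, which upper-bounds the treewidth. For the lower bound, G contains the cycle 5–4–0–6–5, so G is not a forest; only forests have treewidth ≤ 1, hence tw(G) ≥ 2. Combining the bounds, tw(G) = 2.

2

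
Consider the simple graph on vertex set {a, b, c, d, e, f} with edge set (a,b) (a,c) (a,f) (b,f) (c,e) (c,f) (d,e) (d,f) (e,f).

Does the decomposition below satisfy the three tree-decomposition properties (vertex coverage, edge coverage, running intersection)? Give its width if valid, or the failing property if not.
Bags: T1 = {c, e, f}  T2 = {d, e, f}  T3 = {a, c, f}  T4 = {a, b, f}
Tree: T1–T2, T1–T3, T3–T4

Every vertex of G appears in some bag (union = {a, b, c, d, e, f}); every edge is covered by a bag; and for each vertex v the set of bags containing v is connected in the bag tree. The decomposition is therefore valid. The largest bag has 3 vertices, so the width is 2.

Yes; width 2.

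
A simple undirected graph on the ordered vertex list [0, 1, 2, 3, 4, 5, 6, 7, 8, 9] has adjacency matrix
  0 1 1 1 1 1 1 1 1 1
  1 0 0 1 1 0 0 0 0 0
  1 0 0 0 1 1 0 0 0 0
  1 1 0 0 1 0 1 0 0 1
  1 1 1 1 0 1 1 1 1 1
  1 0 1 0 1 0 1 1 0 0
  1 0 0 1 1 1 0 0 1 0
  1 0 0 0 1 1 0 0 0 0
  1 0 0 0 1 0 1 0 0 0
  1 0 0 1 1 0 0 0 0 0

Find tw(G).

3

A width-3 tree decomposition is:
Bags: B1 = {0, 4, 5, 6}  B2 = {0, 4, 6, 8}  B3 = {0, 3, 4, 6}  B4 = {0, 2, 4, 5}  B5 = {0, 4, 5, 7}  B6 = {0, 3, 4, 9}  B7 = {0, 1, 3, 4}
Tree: B1–B2, B1–B3, B1–B4, B4–B5, B3–B6, B6–B7
Every bag has size at most 4, so the width is 4 − 1 = 3 and tw(G) ≤ 3. For the lower bound, the 4 vertices {0, 2, 4, 5} are pairwise adjacent, and any tree decomposition puts a clique entirely inside one bag — forcing width ≥ 3. Combining the bounds, tw(G) = 3.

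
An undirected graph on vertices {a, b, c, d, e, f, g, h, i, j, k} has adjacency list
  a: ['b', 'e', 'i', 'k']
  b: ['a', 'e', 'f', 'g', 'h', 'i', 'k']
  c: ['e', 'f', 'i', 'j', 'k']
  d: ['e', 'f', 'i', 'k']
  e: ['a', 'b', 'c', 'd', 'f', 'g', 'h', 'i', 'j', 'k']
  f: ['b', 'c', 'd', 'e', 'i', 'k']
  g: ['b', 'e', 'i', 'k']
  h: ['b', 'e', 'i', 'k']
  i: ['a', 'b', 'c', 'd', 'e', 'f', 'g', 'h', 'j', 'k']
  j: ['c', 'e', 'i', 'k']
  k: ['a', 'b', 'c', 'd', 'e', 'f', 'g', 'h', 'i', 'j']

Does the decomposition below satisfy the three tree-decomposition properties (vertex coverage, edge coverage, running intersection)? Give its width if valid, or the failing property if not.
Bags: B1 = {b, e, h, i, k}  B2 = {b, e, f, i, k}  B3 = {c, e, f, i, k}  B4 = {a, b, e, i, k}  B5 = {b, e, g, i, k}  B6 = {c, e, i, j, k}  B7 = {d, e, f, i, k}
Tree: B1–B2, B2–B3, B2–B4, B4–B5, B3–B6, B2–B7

Checking the three conditions: (i) the bags cover all of {a, b, c, d, e, f, g, h, i, j, k}; (ii) for each edge, some bag contains both endpoints; (iii) the bags containing any fixed vertex form a subtree. All hold, so the decomposition is valid with width 5 − 1 = 4.

Yes; width 4.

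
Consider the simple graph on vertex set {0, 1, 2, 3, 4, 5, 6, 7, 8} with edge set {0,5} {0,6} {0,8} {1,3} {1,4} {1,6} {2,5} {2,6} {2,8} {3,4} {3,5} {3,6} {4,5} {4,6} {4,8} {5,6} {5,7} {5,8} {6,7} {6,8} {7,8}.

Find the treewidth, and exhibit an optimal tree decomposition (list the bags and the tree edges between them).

Treewidth 3.
One such decomposition:
Bags: B1 = {4, 5, 6, 8}  B2 = {0, 5, 6, 8}  B3 = {5, 6, 7, 8}  B4 = {2, 5, 6, 8}  B5 = {3, 4, 5, 6}  B6 = {1, 3, 4, 6}
Tree: B1–B2, B2–B3, B1–B4, B1–B5, B5–B6

Every bag has size at most 4, so the width is 4 − 1 = 3 and tw(G) ≤ 3. On the other hand G contains the 4-clique {1, 3, 4, 6}. A clique must lie in a single bag of any decomposition, so no decomposition can have width below 3. Combining the bounds, tw(G) = 3.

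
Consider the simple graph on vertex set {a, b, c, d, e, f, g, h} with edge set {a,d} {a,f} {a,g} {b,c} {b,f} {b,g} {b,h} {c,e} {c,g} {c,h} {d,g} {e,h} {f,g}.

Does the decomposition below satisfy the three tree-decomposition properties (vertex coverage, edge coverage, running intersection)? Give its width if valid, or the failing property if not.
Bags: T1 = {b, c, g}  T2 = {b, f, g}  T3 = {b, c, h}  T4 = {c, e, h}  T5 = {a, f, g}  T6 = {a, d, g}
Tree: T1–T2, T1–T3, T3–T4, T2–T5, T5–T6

Vertex coverage: the bags together contain {a, b, c, d, e, f, g, h}, the full vertex set. Edge coverage: each edge of G has both endpoints in at least one bag. Running intersection: for every vertex, the bags containing it form a connected subtree. All three properties hold, so this is a valid tree decomposition of width max|bag| − 1 = 2, and hence tw(G) ≤ 2.

Yes; width 2.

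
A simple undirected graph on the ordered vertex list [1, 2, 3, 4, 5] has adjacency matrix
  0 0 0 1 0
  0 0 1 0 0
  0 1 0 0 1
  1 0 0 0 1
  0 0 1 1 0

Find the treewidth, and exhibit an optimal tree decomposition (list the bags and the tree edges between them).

Every bag has size at most 2, so the width is 2 − 1 = 1 and tw(G) ≤ 1. G has an edge, so its treewidth is at least 1. Therefore the treewidth is 1.

Treewidth 1.
Bags: B1 = {2, 3}  B2 = {3, 5}  B3 = {4, 5}  B4 = {1, 4}
Tree: B1–B2, B2–B3, B3–B4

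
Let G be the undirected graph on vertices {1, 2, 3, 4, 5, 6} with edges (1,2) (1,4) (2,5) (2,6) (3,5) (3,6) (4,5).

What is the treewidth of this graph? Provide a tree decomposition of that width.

Treewidth 2.
Bags: B1 = {1, 4, 5}  B2 = {1, 2, 5}  B3 = {2, 3, 5}  B4 = {2, 3, 6}
Tree: B1–B2, B2–B3, B3–B4

The largest bag has 3 vertices, giving width 2; this decomposition certifies tw(G) ≤ 2. The edges 4–1–2–5–4 form a cycle, so G is not a tree and its treewidth is at least 2. Hence tw(G) = 2 exactly.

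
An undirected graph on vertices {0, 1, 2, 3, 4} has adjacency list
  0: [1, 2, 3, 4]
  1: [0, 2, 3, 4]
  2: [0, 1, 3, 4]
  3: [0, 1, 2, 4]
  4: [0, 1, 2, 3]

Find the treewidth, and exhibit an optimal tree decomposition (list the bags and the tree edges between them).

With just one bag of size 5, the width is 5 − 1 = 4, so tw(G) ≤ 4. On the other hand G contains the 5-clique {0, 1, 2, 3, 4}. A clique must lie in a single bag of any decomposition, so no decomposition can have width below 4. Hence tw(G) = 4 exactly.

Treewidth 4.
One optimal decomposition is:
Bags: B1 = {0, 1, 2, 3, 4}
Tree: (single bag)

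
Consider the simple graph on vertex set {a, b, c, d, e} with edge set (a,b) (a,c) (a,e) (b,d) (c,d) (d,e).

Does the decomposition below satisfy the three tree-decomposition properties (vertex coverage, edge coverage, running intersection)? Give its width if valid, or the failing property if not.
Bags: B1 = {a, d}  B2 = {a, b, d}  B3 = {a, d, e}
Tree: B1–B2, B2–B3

A tree decomposition must satisfy three properties: every vertex lies in some bag; for every edge, both endpoints lie together in some bag; and for every vertex, the bags containing it form a connected subtree. Here vertex c appears in no bag, so the decomposition is invalid.

No — vertex c appears in no bag.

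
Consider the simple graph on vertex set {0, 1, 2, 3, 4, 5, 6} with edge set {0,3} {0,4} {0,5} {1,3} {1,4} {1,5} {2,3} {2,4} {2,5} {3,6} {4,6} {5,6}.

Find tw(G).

3

A width-3 tree decomposition is:
Bags: B1 = {1, 3, 4, 5}  B2 = {3, 4, 5, 6}  B3 = {2, 3, 4, 5}  B4 = {0, 3, 4, 5}
Tree: B1–B2, B2–B3, B3–B4
Every bag has size at most 4, so the width is 4 − 1 = 3 and tw(G) ≤ 3. For the lower bound: the 4 vertex sets {1,4}, {3,6}, {5}, {2} are disjoint, each induces a connected subgraph, and every pair is joined by at least one edge of G. Contracting each set to a single vertex therefore yields K_{4} as a minor, and since treewidth is minor-monotone, tw(G) ≥ tw(K_{4}) = 3. The upper and lower bounds meet at 3, so that is the treewidth.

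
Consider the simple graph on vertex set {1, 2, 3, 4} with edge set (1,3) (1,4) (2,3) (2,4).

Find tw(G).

2

A width-2 tree decomposition is:
Bags: B1 = {2, 3, 4}  B2 = {1, 3, 4}
Tree: B1–B2
Every bag has size at most 3, so the width is 3 − 1 = 2 and tw(G) ≤ 2. For the lower bound, G contains the cycle 4–2–3–1–4, so G is not a forest; only forests have treewidth ≤ 1, hence tw(G) ≥ 2. Hence tw(G) = 2 exactly.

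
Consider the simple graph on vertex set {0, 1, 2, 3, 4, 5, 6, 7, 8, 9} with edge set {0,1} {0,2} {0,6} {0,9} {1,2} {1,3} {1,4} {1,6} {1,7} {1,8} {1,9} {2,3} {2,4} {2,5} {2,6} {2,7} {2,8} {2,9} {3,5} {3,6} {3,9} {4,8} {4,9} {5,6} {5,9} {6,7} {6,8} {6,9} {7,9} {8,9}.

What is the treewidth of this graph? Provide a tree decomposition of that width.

Every bag has size at most 5, so the width is 5 − 1 = 4 and tw(G) ≤ 4. Conversely, {1, 2, 4, 8, 9} is a clique of size 5, and the vertices of any clique must share a bag in every tree decomposition; so some bag has ≥ 5 vertices and tw(G) ≥ 4. The upper and lower bounds meet at 4, so that is the treewidth.

Treewidth 4.
Bags: B1 = {1, 2, 3, 6, 9}  B2 = {1, 2, 6, 8, 9}  B3 = {1, 2, 4, 8, 9}  B4 = {0, 1, 2, 6, 9}  B5 = {2, 3, 5, 6, 9}  B6 = {1, 2, 6, 7, 9}
Tree: B1–B2, B2–B3, B2–B4, B1–B5, B1–B6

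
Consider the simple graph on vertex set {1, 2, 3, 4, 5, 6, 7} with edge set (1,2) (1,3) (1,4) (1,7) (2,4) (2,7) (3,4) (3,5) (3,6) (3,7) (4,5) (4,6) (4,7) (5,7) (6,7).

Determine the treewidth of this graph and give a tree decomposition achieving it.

Treewidth 3.
One such decomposition:
Bags: B1 = {3, 4, 5, 7}  B2 = {1, 3, 4, 7}  B3 = {1, 2, 4, 7}  B4 = {3, 4, 6, 7}
Tree: B1–B2, B2–B3, B2–B4

Every bag has size at most 4, so the width is 4 − 1 = 3 and tw(G) ≤ 3. Conversely, {1, 2, 4, 7} is a clique of size 4, and the vertices of any clique must share a bag in every tree decomposition; so some bag has ≥ 4 vertices and tw(G) ≥ 3. Therefore the treewidth is 3.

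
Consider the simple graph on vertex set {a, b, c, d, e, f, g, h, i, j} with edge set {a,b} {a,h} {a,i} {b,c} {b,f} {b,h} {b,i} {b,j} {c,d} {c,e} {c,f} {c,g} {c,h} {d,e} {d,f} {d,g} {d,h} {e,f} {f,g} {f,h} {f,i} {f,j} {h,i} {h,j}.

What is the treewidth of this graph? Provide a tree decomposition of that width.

The largest bag has 4 vertices, giving width 3; this decomposition certifies tw(G) ≤ 3. For the lower bound, the 4 vertices {a, b, h, i} are pairwise adjacent, and any tree decomposition puts a clique entirely inside one bag — forcing width ≥ 3. Hence tw(G) = 3 exactly.

Treewidth 3.
One optimal decomposition is:
Bags: B1 = {b, c, f, h}  B2 = {c, d, f, h}  B3 = {b, f, h, i}  B4 = {b, f, h, j}  B5 = {c, d, e, f}  B6 = {c, d, f, g}  B7 = {a, b, h, i}
Tree: B1–B2, B1–B3, B3–B4, B2–B5, B5–B6, B3–B7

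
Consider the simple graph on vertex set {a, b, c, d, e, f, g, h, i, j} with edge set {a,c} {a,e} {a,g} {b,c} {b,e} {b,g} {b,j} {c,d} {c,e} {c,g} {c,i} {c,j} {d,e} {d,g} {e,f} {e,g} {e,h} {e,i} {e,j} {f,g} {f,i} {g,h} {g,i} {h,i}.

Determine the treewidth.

A width-3 tree decomposition is:
Bags: B1 = {c, e, g, i}  B2 = {b, c, e, g}  B3 = {e, g, h, i}  B4 = {c, d, e, g}  B5 = {a, c, e, g}  B6 = {e, f, g, i}  B7 = {b, c, e, j}
Tree: B1–B2, B1–B3, B1–B4, B4–B5, B3–B6, B2–B7
Every bag has size at most 4, so the width is 4 − 1 = 3 and tw(G) ≤ 3. On the other hand G contains the 4-clique {e, g, h, i}. A clique must lie in a single bag of any decomposition, so no decomposition can have width below 3. Therefore the treewidth is 3.

3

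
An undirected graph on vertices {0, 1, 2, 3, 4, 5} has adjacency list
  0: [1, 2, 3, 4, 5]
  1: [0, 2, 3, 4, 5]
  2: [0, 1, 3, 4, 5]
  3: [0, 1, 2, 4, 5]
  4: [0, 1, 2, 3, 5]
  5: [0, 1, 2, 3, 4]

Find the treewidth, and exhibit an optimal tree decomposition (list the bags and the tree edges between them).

Treewidth 5.
One optimal decomposition is:
Bags: B1 = {0, 1, 2, 3, 4, 5}
Tree: (single bag)

With just one bag of size 6, the width is 6 − 1 = 5, so tw(G) ≤ 5. On the other hand G contains the 6-clique {0, 1, 2, 3, 4, 5}. A clique must lie in a single bag of any decomposition, so no decomposition can have width below 5. Hence tw(G) = 5 exactly.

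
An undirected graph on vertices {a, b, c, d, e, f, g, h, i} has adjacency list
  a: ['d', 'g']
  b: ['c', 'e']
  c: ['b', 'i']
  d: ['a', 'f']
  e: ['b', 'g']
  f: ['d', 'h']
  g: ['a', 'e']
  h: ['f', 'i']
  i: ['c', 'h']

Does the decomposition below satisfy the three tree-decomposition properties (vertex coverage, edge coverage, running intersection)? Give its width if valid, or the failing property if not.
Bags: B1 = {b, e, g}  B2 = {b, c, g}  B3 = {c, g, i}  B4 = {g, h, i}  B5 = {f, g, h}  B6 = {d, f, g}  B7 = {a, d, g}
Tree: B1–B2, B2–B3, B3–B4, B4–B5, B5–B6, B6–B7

Yes; width 2.

Every vertex of G appears in some bag (union = {a, b, c, d, e, f, g, h, i}); every edge is covered by a bag; and for each vertex v the set of bags containing v is connected in the bag tree. The decomposition is therefore valid. The largest bag has 3 vertices, so the width is 2.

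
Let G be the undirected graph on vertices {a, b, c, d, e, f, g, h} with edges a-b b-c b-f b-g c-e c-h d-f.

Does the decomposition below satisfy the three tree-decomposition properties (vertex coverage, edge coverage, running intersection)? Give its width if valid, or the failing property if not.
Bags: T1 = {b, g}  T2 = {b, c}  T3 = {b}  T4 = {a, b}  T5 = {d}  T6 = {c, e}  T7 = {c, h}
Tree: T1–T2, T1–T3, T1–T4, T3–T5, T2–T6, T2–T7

No — vertex f appears in no bag.

A tree decomposition must satisfy three properties: every vertex lies in some bag; for every edge, both endpoints lie together in some bag; and for every vertex, the bags containing it form a connected subtree. Here vertex f appears in no bag, so the decomposition is invalid.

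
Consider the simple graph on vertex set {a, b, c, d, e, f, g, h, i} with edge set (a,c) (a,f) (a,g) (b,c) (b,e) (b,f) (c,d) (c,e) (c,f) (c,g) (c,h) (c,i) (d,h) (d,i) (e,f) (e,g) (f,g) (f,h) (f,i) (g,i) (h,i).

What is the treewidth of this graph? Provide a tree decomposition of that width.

Treewidth 3.
One such decomposition:
Bags: B1 = {c, f, g, i}  B2 = {c, e, f, g}  B3 = {b, c, e, f}  B4 = {c, f, h, i}  B5 = {c, d, h, i}  B6 = {a, c, f, g}
Tree: B1–B2, B2–B3, B1–B4, B4–B5, B1–B6

Every bag has size at most 4, so the width is 4 − 1 = 3 and tw(G) ≤ 3. For the lower bound, the 4 vertices {c, d, h, i} are pairwise adjacent, and any tree decomposition puts a clique entirely inside one bag — forcing width ≥ 3. The upper and lower bounds meet at 3, so that is the treewidth.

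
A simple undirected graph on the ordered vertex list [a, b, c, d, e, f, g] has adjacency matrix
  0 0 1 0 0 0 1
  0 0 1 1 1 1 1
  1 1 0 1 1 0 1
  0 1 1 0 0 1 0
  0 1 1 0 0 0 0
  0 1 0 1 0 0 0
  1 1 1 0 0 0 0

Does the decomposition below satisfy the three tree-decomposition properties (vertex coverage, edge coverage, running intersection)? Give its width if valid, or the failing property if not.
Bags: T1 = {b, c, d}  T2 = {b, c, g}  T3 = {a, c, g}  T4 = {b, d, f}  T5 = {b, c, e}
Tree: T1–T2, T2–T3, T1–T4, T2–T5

Vertex coverage: the bags together contain {a, b, c, d, e, f, g}, the full vertex set. Edge coverage: each edge of G has both endpoints in at least one bag. Running intersection: for every vertex, the bags containing it form a connected subtree. All three properties hold, so this is a valid tree decomposition of width max|bag| − 1 = 2, and hence tw(G) ≤ 2.

Yes; width 2.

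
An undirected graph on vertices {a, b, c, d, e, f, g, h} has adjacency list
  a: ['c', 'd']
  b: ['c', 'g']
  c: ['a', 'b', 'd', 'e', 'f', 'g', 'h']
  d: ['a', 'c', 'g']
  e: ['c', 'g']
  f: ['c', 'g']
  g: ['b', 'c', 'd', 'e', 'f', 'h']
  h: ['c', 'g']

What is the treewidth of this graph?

A width-2 tree decomposition is:
Bags: B1 = {c, g, h}  B2 = {b, c, g}  B3 = {c, d, g}  B4 = {a, c, d}  B5 = {c, f, g}  B6 = {c, e, g}
Tree: B1–B2, B2–B3, B3–B4, B2–B5, B2–B6
Each bag holds 3 vertices, so the decomposition has width 2, which upper-bounds the treewidth. On the other hand G contains the 3-clique {c, d, g}. A clique must lie in a single bag of any decomposition, so no decomposition can have width below 2. Hence tw(G) = 2 exactly.

2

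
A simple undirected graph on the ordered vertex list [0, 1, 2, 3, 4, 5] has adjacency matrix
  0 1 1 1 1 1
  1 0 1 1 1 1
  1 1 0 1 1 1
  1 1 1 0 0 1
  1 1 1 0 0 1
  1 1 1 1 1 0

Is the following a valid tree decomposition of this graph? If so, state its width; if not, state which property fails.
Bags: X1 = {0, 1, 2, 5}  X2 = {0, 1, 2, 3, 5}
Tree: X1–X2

A tree decomposition must satisfy three properties: every vertex lies in some bag; for every edge, both endpoints lie together in some bag; and for every vertex, the bags containing it form a connected subtree. Here vertex 4 appears in no bag, so the decomposition is invalid.

No — vertex 4 appears in no bag.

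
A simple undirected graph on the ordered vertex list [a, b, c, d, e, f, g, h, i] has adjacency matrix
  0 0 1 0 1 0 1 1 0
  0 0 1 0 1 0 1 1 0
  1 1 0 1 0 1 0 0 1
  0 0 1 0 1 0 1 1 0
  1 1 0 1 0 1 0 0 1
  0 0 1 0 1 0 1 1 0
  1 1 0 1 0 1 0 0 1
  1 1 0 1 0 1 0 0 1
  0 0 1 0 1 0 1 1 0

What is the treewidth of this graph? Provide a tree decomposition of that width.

Every bag has size at most 5, so the width is 5 − 1 = 4 and tw(G) ≤ 4. For the lower bound: the 5 vertex sets {f,g}, {a,h}, {c,i}, {e}, {b} are disjoint, each induces a connected subgraph, and every pair is joined by at least one edge of G. Contracting each set to a single vertex therefore yields K_{5} as a minor, and since treewidth is minor-monotone, tw(G) ≥ tw(K_{5}) = 4. The upper and lower bounds meet at 4, so that is the treewidth.

Treewidth 4.
One optimal decomposition is:
Bags: B1 = {c, e, f, g, h}  B2 = {a, c, e, g, h}  B3 = {c, e, g, h, i}  B4 = {b, c, e, g, h}  B5 = {c, d, e, g, h}
Tree: B1–B2, B2–B3, B3–B4, B4–B5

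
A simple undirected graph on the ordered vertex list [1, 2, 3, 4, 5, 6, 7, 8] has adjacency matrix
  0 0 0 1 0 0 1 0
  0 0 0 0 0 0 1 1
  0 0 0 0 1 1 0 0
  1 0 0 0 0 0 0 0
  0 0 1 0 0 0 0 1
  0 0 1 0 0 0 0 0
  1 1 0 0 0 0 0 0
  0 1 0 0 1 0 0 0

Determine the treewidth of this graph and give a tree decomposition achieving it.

Treewidth 1.
Bags: B1 = {1, 4}  B2 = {1, 7}  B3 = {2, 7}  B4 = {2, 8}  B5 = {5, 8}  B6 = {3, 5}  B7 = {3, 6}
Tree: B1–B2, B2–B3, B3–B4, B4–B5, B5–B6, B6–B7

Every bag has size at most 2, so the width is 2 − 1 = 1 and tw(G) ≤ 1. Since G has at least one edge (e.g. 4–1), it is not an edgeless graph, so tw(G) ≥ 1. The upper and lower bounds meet at 1, so that is the treewidth.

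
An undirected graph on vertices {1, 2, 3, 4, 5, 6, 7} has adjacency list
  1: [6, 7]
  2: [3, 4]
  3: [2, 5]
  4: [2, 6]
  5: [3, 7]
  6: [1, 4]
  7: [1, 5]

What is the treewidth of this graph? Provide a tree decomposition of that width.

Every bag has size at most 3, so the width is 3 − 1 = 2 and tw(G) ≤ 2. Since 4–2–3–5–7–1–6–4 is a cycle in G, G is not acyclic. Forests are exactly the graphs of treewidth ≤ 1, so tw(G) ≥ 2. Combining the bounds, tw(G) = 2.

Treewidth 2.
One such decomposition:
Bags: B1 = {2, 3, 4}  B2 = {3, 4, 5}  B3 = {4, 5, 7}  B4 = {1, 4, 7}  B5 = {1, 4, 6}
Tree: B1–B2, B2–B3, B3–B4, B4–B5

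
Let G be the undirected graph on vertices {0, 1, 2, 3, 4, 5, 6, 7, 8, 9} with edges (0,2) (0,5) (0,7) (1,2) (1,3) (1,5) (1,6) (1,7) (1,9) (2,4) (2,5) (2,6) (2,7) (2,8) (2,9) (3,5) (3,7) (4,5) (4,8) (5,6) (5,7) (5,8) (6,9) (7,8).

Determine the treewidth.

A width-3 tree decomposition is:
Bags: B1 = {1, 2, 5, 6}  B2 = {1, 2, 5, 7}  B3 = {2, 5, 7, 8}  B4 = {0, 2, 5, 7}  B5 = {2, 4, 5, 8}  B6 = {1, 2, 6, 9}  B7 = {1, 3, 5, 7}
Tree: B1–B2, B2–B3, B2–B4, B3–B5, B1–B6, B2–B7
Each bag holds 4 vertices, so the decomposition has width 3, which upper-bounds the treewidth. On the other hand G contains the 4-clique {1, 2, 6, 9}. A clique must lie in a single bag of any decomposition, so no decomposition can have width below 3. The upper and lower bounds meet at 3, so that is the treewidth.

3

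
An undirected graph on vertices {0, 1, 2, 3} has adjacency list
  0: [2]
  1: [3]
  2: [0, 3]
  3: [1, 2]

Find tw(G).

1

A width-1 tree decomposition is:
Bags: B1 = {2, 3}  B2 = {0, 2}  B3 = {1, 3}
Tree: B1–B2, B1–B3
The largest bag has 2 vertices, giving width 1; this decomposition certifies tw(G) ≤ 1. Any graph with an edge has treewidth ≥ 1, and G has the edge 2–3. Hence tw(G) = 1 exactly.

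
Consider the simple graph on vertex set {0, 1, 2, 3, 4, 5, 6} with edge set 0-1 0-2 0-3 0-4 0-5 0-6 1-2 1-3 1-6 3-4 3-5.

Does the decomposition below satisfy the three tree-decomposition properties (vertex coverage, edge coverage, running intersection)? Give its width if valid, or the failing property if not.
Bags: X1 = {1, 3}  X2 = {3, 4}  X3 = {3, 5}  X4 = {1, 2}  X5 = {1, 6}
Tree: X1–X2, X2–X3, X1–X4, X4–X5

A tree decomposition must satisfy three properties: every vertex lies in some bag; for every edge, both endpoints lie together in some bag; and for every vertex, the bags containing it form a connected subtree. Here vertex 0 appears in no bag, so the decomposition is invalid.

No — vertex 0 appears in no bag.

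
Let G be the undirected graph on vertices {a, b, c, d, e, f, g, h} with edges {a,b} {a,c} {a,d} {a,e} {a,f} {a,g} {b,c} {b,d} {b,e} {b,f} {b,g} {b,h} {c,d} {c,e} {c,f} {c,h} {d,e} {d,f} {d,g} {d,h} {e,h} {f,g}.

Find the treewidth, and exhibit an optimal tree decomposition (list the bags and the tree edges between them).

Every bag has size at most 5, so the width is 5 − 1 = 4 and tw(G) ≤ 4. Conversely, {a, b, d, f, g} is a clique of size 5, and the vertices of any clique must share a bag in every tree decomposition; so some bag has ≥ 5 vertices and tw(G) ≥ 4. Therefore the treewidth is 4.

Treewidth 4.
One such decomposition:
Bags: B1 = {a, b, c, d, f}  B2 = {a, b, d, f, g}  B3 = {a, b, c, d, e}  B4 = {b, c, d, e, h}
Tree: B1–B2, B1–B3, B3–B4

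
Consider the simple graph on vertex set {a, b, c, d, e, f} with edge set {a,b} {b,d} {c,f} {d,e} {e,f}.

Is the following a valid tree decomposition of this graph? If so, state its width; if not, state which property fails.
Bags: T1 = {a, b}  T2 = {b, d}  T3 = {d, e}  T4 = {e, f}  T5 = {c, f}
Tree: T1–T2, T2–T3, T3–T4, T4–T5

Yes; width 1.

Vertex coverage: the bags together contain {a, b, c, d, e, f}, the full vertex set. Edge coverage: each edge of G has both endpoints in at least one bag. Running intersection: for every vertex, the bags containing it form a connected subtree. All three properties hold, so this is a valid tree decomposition of width max|bag| − 1 = 1, and hence tw(G) ≤ 1.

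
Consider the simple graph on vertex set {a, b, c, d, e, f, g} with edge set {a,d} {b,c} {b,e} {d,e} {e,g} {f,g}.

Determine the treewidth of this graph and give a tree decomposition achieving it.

Each bag holds 2 vertices, so the decomposition has width 1, which upper-bounds the treewidth. Any graph with an edge has treewidth ≥ 1, and G has the edge d–e. The upper and lower bounds meet at 1, so that is the treewidth.

Treewidth 1.
Bags: B1 = {d, e}  B2 = {b, e}  B3 = {e, g}  B4 = {a, d}  B5 = {f, g}  B6 = {b, c}
Tree: B1–B2, B2–B3, B1–B4, B3–B5, B2–B6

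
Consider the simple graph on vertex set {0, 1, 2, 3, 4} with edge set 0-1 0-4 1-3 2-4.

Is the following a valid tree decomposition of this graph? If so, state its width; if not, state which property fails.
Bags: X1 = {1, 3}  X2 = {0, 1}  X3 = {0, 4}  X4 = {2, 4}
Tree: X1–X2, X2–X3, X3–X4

Checking the three conditions: (i) the bags cover all of {0, 1, 2, 3, 4}; (ii) for each edge, some bag contains both endpoints; (iii) the bags containing any fixed vertex form a subtree. All hold, so the decomposition is valid with width 2 − 1 = 1.

Yes; width 1.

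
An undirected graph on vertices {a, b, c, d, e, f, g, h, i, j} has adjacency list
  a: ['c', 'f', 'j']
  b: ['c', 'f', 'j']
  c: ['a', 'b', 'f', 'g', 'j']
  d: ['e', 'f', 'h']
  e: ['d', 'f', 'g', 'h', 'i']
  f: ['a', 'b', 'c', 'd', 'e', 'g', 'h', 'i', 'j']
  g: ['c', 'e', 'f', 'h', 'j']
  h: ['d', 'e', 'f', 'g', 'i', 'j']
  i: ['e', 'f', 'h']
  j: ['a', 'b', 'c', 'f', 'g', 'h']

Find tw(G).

3

A width-3 tree decomposition is:
Bags: B1 = {c, f, g, j}  B2 = {f, g, h, j}  B3 = {e, f, g, h}  B4 = {e, f, h, i}  B5 = {d, e, f, h}  B6 = {b, c, f, j}  B7 = {a, c, f, j}
Tree: B1–B2, B2–B3, B3–B4, B3–B5, B1–B6, B6–B7
Each bag holds 4 vertices, so the decomposition has width 3, which upper-bounds the treewidth. For the lower bound, the 4 vertices {f, g, h, j} are pairwise adjacent, and any tree decomposition puts a clique entirely inside one bag — forcing width ≥ 3. The upper and lower bounds meet at 3, so that is the treewidth.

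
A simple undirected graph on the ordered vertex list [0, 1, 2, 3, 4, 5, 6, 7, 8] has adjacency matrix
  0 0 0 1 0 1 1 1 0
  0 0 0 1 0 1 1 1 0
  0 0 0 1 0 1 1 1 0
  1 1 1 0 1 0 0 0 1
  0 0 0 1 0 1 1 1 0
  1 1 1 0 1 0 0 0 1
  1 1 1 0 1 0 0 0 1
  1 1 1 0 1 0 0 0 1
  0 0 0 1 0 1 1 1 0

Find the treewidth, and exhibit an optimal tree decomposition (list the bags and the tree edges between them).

Treewidth 4.
Bags: B1 = {0, 3, 5, 6, 7}  B2 = {3, 4, 5, 6, 7}  B3 = {1, 3, 5, 6, 7}  B4 = {2, 3, 5, 6, 7}  B5 = {3, 5, 6, 7, 8}
Tree: B1–B2, B2–B3, B3–B4, B4–B5

Each bag holds 5 vertices, so the decomposition has width 4, which upper-bounds the treewidth. For the lower bound: the 5 vertex sets {0,6}, {4,7}, {1,5}, {3}, {2} are disjoint, each induces a connected subgraph, and every pair is joined by at least one edge of G. Contracting each set to a single vertex therefore yields K_{5} as a minor, and since treewidth is minor-monotone, tw(G) ≥ tw(K_{5}) = 4. Hence tw(G) = 4 exactly.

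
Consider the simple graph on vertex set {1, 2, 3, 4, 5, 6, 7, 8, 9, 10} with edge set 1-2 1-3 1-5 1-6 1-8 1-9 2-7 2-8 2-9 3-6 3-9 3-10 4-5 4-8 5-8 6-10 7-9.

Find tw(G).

2

A width-2 tree decomposition is:
Bags: B1 = {1, 2, 8}  B2 = {1, 2, 9}  B3 = {2, 7, 9}  B4 = {1, 5, 8}  B5 = {4, 5, 8}  B6 = {1, 3, 9}  B7 = {1, 3, 6}  B8 = {3, 6, 10}
Tree: B1–B2, B2–B3, B1–B4, B4–B5, B2–B6, B6–B7, B7–B8
The largest bag has 3 vertices, giving width 2; this decomposition certifies tw(G) ≤ 2. Conversely, {1, 2, 8} is a clique of size 3, and the vertices of any clique must share a bag in every tree decomposition; so some bag has ≥ 3 vertices and tw(G) ≥ 2. The upper and lower bounds meet at 2, so that is the treewidth.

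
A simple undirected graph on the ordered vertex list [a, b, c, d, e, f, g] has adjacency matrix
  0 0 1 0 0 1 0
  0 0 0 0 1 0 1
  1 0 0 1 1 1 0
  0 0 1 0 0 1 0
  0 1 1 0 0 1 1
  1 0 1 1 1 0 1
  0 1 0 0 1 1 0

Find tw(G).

2

A width-2 tree decomposition is:
Bags: B1 = {e, f, g}  B2 = {c, e, f}  B3 = {c, d, f}  B4 = {a, c, f}  B5 = {b, e, g}
Tree: B1–B2, B2–B3, B3–B4, B1–B5
Every bag has size at most 3, so the width is 3 − 1 = 2 and tw(G) ≤ 2. On the other hand G contains the 3-clique {e, f, g}. A clique must lie in a single bag of any decomposition, so no decomposition can have width below 2. Hence tw(G) = 2 exactly.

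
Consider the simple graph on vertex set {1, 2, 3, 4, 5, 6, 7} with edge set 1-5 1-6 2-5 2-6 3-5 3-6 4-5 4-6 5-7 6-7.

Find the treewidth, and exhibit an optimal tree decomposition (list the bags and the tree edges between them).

The largest bag has 3 vertices, giving width 2; this decomposition certifies tw(G) ≤ 2. The edges 6–2–5–4–6 form a cycle, so G is not a tree and its treewidth is at least 2. Therefore the treewidth is 2.

Treewidth 2.
One optimal decomposition is:
Bags: B1 = {2, 5, 6}  B2 = {4, 5, 6}  B3 = {5, 6, 7}  B4 = {3, 5, 6}  B5 = {1, 5, 6}
Tree: B1–B2, B2–B3, B3–B4, B4–B5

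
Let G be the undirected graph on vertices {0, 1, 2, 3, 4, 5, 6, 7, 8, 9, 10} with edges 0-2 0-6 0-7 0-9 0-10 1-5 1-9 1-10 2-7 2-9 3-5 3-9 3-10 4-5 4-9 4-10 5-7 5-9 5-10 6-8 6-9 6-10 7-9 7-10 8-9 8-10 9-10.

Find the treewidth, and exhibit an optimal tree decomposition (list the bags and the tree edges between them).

Treewidth 3.
One such decomposition:
Bags: B1 = {3, 5, 9, 10}  B2 = {5, 7, 9, 10}  B3 = {0, 7, 9, 10}  B4 = {1, 5, 9, 10}  B5 = {0, 2, 7, 9}  B6 = {0, 6, 9, 10}  B7 = {4, 5, 9, 10}  B8 = {6, 8, 9, 10}
Tree: B1–B2, B2–B3, B1–B4, B3–B5, B3–B6, B2–B7, B6–B8

Each bag holds 4 vertices, so the decomposition has width 3, which upper-bounds the treewidth. On the other hand G contains the 4-clique {0, 2, 7, 9}. A clique must lie in a single bag of any decomposition, so no decomposition can have width below 3. Combining the bounds, tw(G) = 3.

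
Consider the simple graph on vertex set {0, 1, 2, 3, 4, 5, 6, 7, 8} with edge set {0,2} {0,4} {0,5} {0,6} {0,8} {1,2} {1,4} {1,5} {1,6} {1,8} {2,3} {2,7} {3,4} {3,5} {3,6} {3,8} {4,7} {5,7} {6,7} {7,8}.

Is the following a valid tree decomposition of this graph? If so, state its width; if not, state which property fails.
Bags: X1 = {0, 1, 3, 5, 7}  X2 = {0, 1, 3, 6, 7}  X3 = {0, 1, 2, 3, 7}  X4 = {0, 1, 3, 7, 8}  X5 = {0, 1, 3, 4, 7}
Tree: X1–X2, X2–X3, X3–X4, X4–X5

Yes; width 4.

Every vertex of G appears in some bag (union = {0, 1, 2, 3, 4, 5, 6, 7, 8}); every edge is covered by a bag; and for each vertex v the set of bags containing v is connected in the bag tree. The decomposition is therefore valid. The largest bag has 5 vertices, so the width is 4.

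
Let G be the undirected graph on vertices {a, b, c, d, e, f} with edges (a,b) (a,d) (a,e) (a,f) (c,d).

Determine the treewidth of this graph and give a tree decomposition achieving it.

Treewidth 1.
One such decomposition:
Bags: B1 = {a, b}  B2 = {a, f}  B3 = {a, d}  B4 = {a, e}  B5 = {c, d}
Tree: B1–B2, B2–B3, B3–B4, B3–B5

Every bag has size at most 2, so the width is 2 − 1 = 1 and tw(G) ≤ 1. Any graph with an edge has treewidth ≥ 1, and G has the edge b–a. Therefore the treewidth is 1.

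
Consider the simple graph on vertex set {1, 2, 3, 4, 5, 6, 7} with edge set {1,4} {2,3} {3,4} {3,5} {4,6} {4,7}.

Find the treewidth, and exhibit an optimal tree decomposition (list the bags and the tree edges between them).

Each bag holds 2 vertices, so the decomposition has width 1, which upper-bounds the treewidth. G has an edge, so its treewidth is at least 1. The upper and lower bounds meet at 1, so that is the treewidth.

Treewidth 1.
One such decomposition:
Bags: B1 = {1, 4}  B2 = {4, 7}  B3 = {3, 4}  B4 = {3, 5}  B5 = {4, 6}  B6 = {2, 3}
Tree: B1–B2, B2–B3, B3–B4, B1–B5, B4–B6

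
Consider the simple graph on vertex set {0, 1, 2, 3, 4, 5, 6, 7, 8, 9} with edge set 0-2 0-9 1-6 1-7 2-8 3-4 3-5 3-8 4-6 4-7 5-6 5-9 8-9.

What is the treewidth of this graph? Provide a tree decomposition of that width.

Every bag has size at most 3, so the width is 3 − 1 = 2 and tw(G) ≤ 2. Since 7–1–6–4–7 is a cycle in G, G is not acyclic. Forests are exactly the graphs of treewidth ≤ 1, so tw(G) ≥ 2. Combining the bounds, tw(G) = 2.

Treewidth 2.
One optimal decomposition is:
Bags: B1 = {1, 4, 7}  B2 = {1, 4, 6}  B3 = {3, 4, 6}  B4 = {3, 5, 6}  B5 = {3, 5, 8}  B6 = {5, 8, 9}  B7 = {2, 8, 9}  B8 = {0, 2, 9}
Tree: B1–B2, B2–B3, B3–B4, B4–B5, B5–B6, B6–B7, B7–B8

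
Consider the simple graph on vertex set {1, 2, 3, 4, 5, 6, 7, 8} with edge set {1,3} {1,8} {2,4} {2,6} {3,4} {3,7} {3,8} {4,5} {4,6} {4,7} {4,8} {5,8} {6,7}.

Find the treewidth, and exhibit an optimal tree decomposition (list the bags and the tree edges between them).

Treewidth 2.
Bags: B1 = {3, 4, 7}  B2 = {3, 4, 8}  B3 = {4, 6, 7}  B4 = {2, 4, 6}  B5 = {4, 5, 8}  B6 = {1, 3, 8}
Tree: B1–B2, B1–B3, B3–B4, B2–B5, B2–B6

Every bag has size at most 3, so the width is 3 − 1 = 2 and tw(G) ≤ 2. For the lower bound, the 3 vertices {1, 3, 8} are pairwise adjacent, and any tree decomposition puts a clique entirely inside one bag — forcing width ≥ 2. Combining the bounds, tw(G) = 2.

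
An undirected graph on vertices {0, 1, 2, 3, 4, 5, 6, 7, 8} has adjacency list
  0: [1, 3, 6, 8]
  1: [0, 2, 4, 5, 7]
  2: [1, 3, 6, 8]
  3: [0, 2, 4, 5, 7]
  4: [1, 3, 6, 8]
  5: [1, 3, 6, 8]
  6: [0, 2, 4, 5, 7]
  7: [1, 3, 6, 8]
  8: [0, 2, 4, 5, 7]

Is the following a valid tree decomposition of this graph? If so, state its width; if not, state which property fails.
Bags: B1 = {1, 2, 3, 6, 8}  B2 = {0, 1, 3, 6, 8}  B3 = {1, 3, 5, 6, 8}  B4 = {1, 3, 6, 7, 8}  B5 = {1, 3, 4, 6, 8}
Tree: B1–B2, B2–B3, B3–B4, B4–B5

Yes; width 4.

Every vertex of G appears in some bag (union = {0, 1, 2, 3, 4, 5, 6, 7, 8}); every edge is covered by a bag; and for each vertex v the set of bags containing v is connected in the bag tree. The decomposition is therefore valid. The largest bag has 5 vertices, so the width is 4.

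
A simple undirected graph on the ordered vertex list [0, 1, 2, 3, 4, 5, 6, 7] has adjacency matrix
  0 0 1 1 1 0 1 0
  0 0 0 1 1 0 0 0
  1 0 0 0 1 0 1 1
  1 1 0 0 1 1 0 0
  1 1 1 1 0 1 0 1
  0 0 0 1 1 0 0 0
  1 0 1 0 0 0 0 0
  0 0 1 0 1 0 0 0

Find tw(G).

A width-2 tree decomposition is:
Bags: B1 = {3, 4, 5}  B2 = {0, 3, 4}  B3 = {0, 2, 4}  B4 = {1, 3, 4}  B5 = {2, 4, 7}  B6 = {0, 2, 6}
Tree: B1–B2, B2–B3, B1–B4, B3–B5, B3–B6
The largest bag has 3 vertices, giving width 2; this decomposition certifies tw(G) ≤ 2. On the other hand G contains the 3-clique {0, 2, 4}. A clique must lie in a single bag of any decomposition, so no decomposition can have width below 2. Hence tw(G) = 2 exactly.

2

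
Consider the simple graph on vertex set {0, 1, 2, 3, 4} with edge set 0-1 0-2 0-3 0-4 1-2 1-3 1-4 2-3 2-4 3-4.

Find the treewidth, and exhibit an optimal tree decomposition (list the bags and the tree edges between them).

Treewidth 4.
One such decomposition:
Bags: B1 = {0, 1, 2, 3, 4}
Tree: (single bag)

With just one bag of size 5, the width is 5 − 1 = 4, so tw(G) ≤ 4. On the other hand G contains the 5-clique {0, 1, 2, 3, 4}. A clique must lie in a single bag of any decomposition, so no decomposition can have width below 4. Therefore the treewidth is 4.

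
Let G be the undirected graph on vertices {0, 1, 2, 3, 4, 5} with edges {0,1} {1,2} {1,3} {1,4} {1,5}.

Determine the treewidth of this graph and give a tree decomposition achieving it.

Treewidth 1.
One such decomposition:
Bags: B1 = {1, 5}  B2 = {0, 1}  B3 = {1, 2}  B4 = {1, 4}  B5 = {1, 3}
Tree: B1–B2, B1–B3, B2–B4, B3–B5

Every bag has size at most 2, so the width is 2 − 1 = 1 and tw(G) ≤ 1. Since G has at least one edge (e.g. 1–5), it is not an edgeless graph, so tw(G) ≥ 1. The upper and lower bounds meet at 1, so that is the treewidth.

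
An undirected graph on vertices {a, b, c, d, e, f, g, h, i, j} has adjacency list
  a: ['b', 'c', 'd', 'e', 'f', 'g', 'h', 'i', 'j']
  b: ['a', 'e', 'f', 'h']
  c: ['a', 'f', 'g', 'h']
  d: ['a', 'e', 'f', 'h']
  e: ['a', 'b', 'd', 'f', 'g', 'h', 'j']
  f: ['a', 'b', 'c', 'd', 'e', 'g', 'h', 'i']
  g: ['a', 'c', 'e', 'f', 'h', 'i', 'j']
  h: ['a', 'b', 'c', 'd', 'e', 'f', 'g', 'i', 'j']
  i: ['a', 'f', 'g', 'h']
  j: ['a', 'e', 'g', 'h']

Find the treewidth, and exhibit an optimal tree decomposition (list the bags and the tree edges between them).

Treewidth 4.
Bags: B1 = {a, e, f, g, h}  B2 = {a, c, f, g, h}  B3 = {a, f, g, h, i}  B4 = {a, d, e, f, h}  B5 = {a, e, g, h, j}  B6 = {a, b, e, f, h}
Tree: B1–B2, B1–B3, B1–B4, B1–B5, B4–B6

The largest bag has 5 vertices, giving width 4; this decomposition certifies tw(G) ≤ 4. For the lower bound, the 5 vertices {a, e, g, h, j} are pairwise adjacent, and any tree decomposition puts a clique entirely inside one bag — forcing width ≥ 4. Therefore the treewidth is 4.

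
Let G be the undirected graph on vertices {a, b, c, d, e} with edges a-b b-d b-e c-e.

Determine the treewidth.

A width-1 tree decomposition is:
Bags: B1 = {b, e}  B2 = {b, d}  B3 = {c, e}  B4 = {a, b}
Tree: B1–B2, B1–B3, B1–B4
The largest bag has 2 vertices, giving width 1; this decomposition certifies tw(G) ≤ 1. G has an edge, so its treewidth is at least 1. Hence tw(G) = 1 exactly.

1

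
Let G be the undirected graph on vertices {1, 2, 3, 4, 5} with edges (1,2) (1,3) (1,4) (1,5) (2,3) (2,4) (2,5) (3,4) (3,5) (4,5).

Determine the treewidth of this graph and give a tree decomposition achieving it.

Treewidth 4.
One optimal decomposition is:
Bags: B1 = {1, 2, 3, 4, 5}
Tree: (single bag)

A single bag containing all 5 vertices is trivially a valid decomposition of width 4. Conversely, {1, 2, 3, 4, 5} is a clique of size 5, and the vertices of any clique must share a bag in every tree decomposition; so some bag has ≥ 5 vertices and tw(G) ≥ 4. The upper and lower bounds meet at 4, so that is the treewidth.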